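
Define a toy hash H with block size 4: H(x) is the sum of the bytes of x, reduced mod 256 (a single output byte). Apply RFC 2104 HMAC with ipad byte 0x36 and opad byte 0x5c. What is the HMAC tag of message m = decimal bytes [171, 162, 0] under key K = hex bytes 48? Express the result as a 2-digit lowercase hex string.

Key hex bytes 48 is 1 byte ≤ B = 4; zero-pad to 4 bytes: K' = 48 00 00 00.
K' ⊕ ipad = 7e 36 36 36.  K' ⊕ opad = 14 5c 5c 5c.
Inner input = (K'⊕ipad) ∥ m = 7e 36 36 36 ∥ ab a2 00.
Inner hash: sum = 126+54+54+54+171+162+0 = 621; mod 256 = 109 → 6d.
Outer input = (K'⊕opad) ∥ inner = 14 5c 5c 5c ∥ 6d.
Outer hash (tag): sum = 20+92+92+92+109 = 405; mod 256 = 149 → 95.

95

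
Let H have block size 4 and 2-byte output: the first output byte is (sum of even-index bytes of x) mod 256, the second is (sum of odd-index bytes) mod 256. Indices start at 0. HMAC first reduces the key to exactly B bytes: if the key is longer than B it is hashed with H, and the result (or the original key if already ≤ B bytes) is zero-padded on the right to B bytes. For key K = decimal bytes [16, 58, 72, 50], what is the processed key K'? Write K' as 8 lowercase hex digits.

Key decimal bytes [16, 58, 72, 50] = 10 3a 48 32 is exactly B = 4 bytes: K' = 10 3a 48 32.

103a4832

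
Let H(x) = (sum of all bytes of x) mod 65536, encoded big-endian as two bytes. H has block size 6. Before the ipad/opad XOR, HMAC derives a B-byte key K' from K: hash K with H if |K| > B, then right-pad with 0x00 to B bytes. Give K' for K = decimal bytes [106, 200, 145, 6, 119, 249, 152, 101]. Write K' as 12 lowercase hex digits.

|K| = 8 > B = 6, so first hash the key.
H(K): sum = 106+200+145+6+119+249+152+101 = 1078 → 04 36.
Zero-pad H(K) = 04 36 to 6 bytes: K' = 04 36 00 00 00 00.

043600000000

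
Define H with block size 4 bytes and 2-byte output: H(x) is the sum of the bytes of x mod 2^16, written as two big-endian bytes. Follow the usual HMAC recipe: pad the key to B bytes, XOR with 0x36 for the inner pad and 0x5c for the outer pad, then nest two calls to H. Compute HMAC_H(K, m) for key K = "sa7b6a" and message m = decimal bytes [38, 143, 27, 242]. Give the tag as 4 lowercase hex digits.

Key "sa7b6a" = 73 61 37 62 36 61 is 6 bytes > B = 4, so hash it first: H(key) = 02 04, then zero-pad to 4 bytes: K' = 02 04 00 00.
K' ⊕ ipad = 34 32 36 36.  K' ⊕ opad = 5e 58 5c 5c.
Inner input = (K'⊕ipad) ∥ m = 34 32 36 36 ∥ 26 8f 1b f2.
Inner hash: sum = 52+50+54+54+38+143+27+242 = 660 → 02 94.
Outer input = (K'⊕opad) ∥ inner = 5e 58 5c 5c ∥ 02 94.
Outer hash (tag): sum = 94+88+92+92+2+148 = 516 → 02 04.

0204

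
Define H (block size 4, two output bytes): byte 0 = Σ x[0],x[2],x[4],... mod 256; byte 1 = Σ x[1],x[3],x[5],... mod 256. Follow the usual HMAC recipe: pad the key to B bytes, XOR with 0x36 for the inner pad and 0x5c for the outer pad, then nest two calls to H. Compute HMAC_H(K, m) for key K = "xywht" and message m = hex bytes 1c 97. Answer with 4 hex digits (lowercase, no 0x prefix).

42bd

Key "xywht" = 78 79 77 68 74 is 5 bytes > B = 4, so hash it first: H(key) = 63 e1, then zero-pad to 4 bytes: K' = 63 e1 00 00.
K' ⊕ ipad = 55 d7 36 36.  K' ⊕ opad = 3f bd 5c 5c.
Inner input = (K'⊕ipad) ∥ m = 55 d7 36 36 ∥ 1c 97.
Inner hash: even-index sum = 167 mod 256 = 167; odd-index sum = 420 mod 256 = 164 → a7 a4.
Outer input = (K'⊕opad) ∥ inner = 3f bd 5c 5c ∥ a7 a4.
Outer hash (tag): even-index sum = 322 mod 256 = 66; odd-index sum = 445 mod 256 = 189 → 42 bd.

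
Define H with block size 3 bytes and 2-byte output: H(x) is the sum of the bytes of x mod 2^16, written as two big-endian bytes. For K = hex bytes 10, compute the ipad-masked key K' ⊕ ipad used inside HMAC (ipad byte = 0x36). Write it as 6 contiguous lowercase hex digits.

263636

Key hex bytes 10 is 1 byte ≤ B = 3; zero-pad to 3 bytes: K' = 10 00 00.
XOR each byte with 0x36: 10⊕36=26, 00⊕36=36, 00⊕36=36.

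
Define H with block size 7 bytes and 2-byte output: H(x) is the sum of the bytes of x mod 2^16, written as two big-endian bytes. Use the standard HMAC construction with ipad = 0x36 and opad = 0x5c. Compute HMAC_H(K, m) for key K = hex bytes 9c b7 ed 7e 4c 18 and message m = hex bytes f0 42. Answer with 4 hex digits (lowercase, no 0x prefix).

0390

Key hex bytes 9c b7 ed 7e 4c 18 is 6 bytes ≤ B = 7; zero-pad to 7 bytes: K' = 9c b7 ed 7e 4c 18 00.
K' ⊕ ipad = aa 81 db 48 7a 2e 36.  K' ⊕ opad = c0 eb b1 22 10 44 5c.
Inner input = (K'⊕ipad) ∥ m = aa 81 db 48 7a 2e 36 ∥ f0 42.
Inner hash: sum = 170+129+219+72+122+46+54+240+66 = 1118 → 04 5e.
Outer input = (K'⊕opad) ∥ inner = c0 eb b1 22 10 44 5c ∥ 04 5e.
Outer hash (tag): sum = 192+235+177+34+16+68+92+4+94 = 912 → 03 90.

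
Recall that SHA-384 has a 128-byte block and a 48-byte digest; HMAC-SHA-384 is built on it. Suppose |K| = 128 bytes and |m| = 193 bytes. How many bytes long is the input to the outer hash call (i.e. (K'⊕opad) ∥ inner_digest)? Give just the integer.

Key is 128 ≤ 128 bytes, zero-padded: |K'| = 128.
Outer input = (K'⊕opad) ∥ H(inner) → 128 + 48 = 176 bytes.

176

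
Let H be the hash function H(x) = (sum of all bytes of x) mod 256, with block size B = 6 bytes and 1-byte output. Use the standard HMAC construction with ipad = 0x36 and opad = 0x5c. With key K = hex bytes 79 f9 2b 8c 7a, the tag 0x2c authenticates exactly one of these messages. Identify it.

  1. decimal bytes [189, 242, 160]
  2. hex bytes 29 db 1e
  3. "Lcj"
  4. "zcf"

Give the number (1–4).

2

Key hex bytes 79 f9 2b 8c 7a is 5 bytes ≤ B = 6; zero-pad to 6 bytes: K' = 79 f9 2b 8c 7a 00.
K' ⊕ ipad = 4f cf 1d ba 4c 36; K' ⊕ opad = 25 a5 77 d0 26 5c.
m1: inner = H(4f cf 1d ba 4c 36 bd f2 a0) = c6; tag = H(25 a5 77 d0 26 5c c6) = 59
m2: inner = H(4f cf 1d ba 4c 36 29 db 1e) = 99; tag = H(25 a5 77 d0 26 5c 99) = 2c ← matches
m3: inner = H(4f cf 1d ba 4c 36 4c 63 6a) = 90; tag = H(25 a5 77 d0 26 5c 90) = 23
m4: inner = H(4f cf 1d ba 4c 36 7a 63 66) = ba; tag = H(25 a5 77 d0 26 5c ba) = 4d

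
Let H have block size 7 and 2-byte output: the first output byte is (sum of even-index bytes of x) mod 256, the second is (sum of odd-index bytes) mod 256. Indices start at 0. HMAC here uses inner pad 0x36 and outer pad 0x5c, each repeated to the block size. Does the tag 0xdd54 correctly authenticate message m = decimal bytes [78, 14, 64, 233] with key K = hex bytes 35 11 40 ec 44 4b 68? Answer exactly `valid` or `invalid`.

Key hex bytes 35 11 40 ec 44 4b 68 is exactly B = 7 bytes: K' = 35 11 40 ec 44 4b 68.
K' ⊕ ipad = 03 27 76 da 72 7d 5e; K' ⊕ opad = 69 4d 1c b0 18 17 34.
Inner hash: even-index sum = 576 mod 256 = 64; odd-index sum = 524 mod 256 = 12 → 40 0c.
Outer hash (recomputed tag): even-index sum = 221 mod 256 = 221; odd-index sum = 340 mod 256 = 84 → dd 54.
Recomputed tag = dd54; claimed = dd54 → match.

valid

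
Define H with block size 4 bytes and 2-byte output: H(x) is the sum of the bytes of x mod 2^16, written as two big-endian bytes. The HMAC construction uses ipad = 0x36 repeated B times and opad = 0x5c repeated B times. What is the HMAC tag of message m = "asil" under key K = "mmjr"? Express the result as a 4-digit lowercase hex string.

Key "mmjr" = 6d 6d 6a 72 is exactly B = 4 bytes: K' = 6d 6d 6a 72.
K' ⊕ ipad = 5b 5b 5c 44.  K' ⊕ opad = 31 31 36 2e.
Inner input = (K'⊕ipad) ∥ m = 5b 5b 5c 44 ∥ 61 73 69 6c.
Inner hash: sum = 91+91+92+68+97+115+105+108 = 767 → 02 ff.
Outer input = (K'⊕opad) ∥ inner = 31 31 36 2e ∥ 02 ff.
Outer hash (tag): sum = 49+49+54+46+2+255 = 455 → 01 c7.

01c7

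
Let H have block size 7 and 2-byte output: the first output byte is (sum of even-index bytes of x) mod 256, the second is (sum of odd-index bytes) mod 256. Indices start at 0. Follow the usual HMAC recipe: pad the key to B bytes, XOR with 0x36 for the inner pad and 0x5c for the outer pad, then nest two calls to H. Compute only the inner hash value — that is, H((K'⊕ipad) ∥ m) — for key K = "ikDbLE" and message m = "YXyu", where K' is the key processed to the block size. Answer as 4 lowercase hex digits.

Key "ikDbLE" = 69 6b 44 62 4c 45 is 6 bytes ≤ B = 7; zero-pad to 7 bytes: K' = 69 6b 44 62 4c 45 00.
K' ⊕ ipad = 5f 5d 72 54 7a 73 36.
Inner input = 5f 5d 72 54 7a 73 36 ∥ 59 58 79 75.
Inner hash: even-index sum = 590 mod 256 = 78; odd-index sum = 502 mod 256 = 246 → 4e f6.

4ef6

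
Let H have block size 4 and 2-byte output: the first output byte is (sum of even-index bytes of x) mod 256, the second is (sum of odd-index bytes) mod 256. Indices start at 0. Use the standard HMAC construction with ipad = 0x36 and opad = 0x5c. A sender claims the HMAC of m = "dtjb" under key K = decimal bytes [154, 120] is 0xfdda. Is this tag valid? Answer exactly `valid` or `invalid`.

invalid

Key decimal bytes [154, 120] = 9a 78 is 2 bytes ≤ B = 4; zero-pad to 4 bytes: K' = 9a 78 00 00.
K' ⊕ ipad = ac 4e 36 36; K' ⊕ opad = c6 24 5c 5c.
Inner hash: even-index sum = 432 mod 256 = 176; odd-index sum = 346 mod 256 = 90 → b0 5a.
Outer hash (recomputed tag): even-index sum = 466 mod 256 = 210; odd-index sum = 218 mod 256 = 218 → d2 da.
Recomputed tag = d2da; claimed = fdda → mismatch.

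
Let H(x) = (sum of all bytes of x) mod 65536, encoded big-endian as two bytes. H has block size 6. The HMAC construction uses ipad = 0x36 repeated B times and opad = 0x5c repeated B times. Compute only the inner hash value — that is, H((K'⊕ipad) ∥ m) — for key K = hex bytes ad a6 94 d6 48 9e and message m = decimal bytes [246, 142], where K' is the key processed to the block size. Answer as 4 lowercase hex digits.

Key hex bytes ad a6 94 d6 48 9e is exactly B = 6 bytes: K' = ad a6 94 d6 48 9e.
K' ⊕ ipad = 9b 90 a2 e0 7e a8.
Inner input = 9b 90 a2 e0 7e a8 ∥ f6 8e.
Inner hash: sum = 155+144+162+224+126+168+246+142 = 1367 → 05 57.

0557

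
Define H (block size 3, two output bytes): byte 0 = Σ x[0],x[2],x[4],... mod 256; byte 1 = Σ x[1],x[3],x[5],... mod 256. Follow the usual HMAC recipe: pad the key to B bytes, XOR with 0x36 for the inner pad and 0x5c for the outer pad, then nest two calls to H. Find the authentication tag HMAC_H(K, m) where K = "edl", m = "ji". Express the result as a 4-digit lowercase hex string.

Key "edl" = 65 64 6c is exactly B = 3 bytes: K' = 65 64 6c.
K' ⊕ ipad = 53 52 5a.  K' ⊕ opad = 39 38 30.
Inner input = (K'⊕ipad) ∥ m = 53 52 5a ∥ 6a 69.
Inner hash: even-index sum = 278 mod 256 = 22; odd-index sum = 188 mod 256 = 188 → 16 bc.
Outer input = (K'⊕opad) ∥ inner = 39 38 30 ∥ 16 bc.
Outer hash (tag): even-index sum = 293 mod 256 = 37; odd-index sum = 78 mod 256 = 78 → 25 4e.

254e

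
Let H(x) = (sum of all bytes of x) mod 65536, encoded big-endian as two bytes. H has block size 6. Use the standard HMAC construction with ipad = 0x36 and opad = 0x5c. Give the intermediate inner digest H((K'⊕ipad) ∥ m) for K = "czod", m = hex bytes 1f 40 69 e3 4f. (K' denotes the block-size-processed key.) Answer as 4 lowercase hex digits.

Key "czod" = 63 7a 6f 64 is 4 bytes ≤ B = 6; zero-pad to 6 bytes: K' = 63 7a 6f 64 00 00.
K' ⊕ ipad = 55 4c 59 52 36 36.
Inner input = 55 4c 59 52 36 36 ∥ 1f 40 69 e3 4f.
Inner hash: sum = 85+76+89+82+54+54+31+64+105+227+79 = 946 → 03 b2.

03b2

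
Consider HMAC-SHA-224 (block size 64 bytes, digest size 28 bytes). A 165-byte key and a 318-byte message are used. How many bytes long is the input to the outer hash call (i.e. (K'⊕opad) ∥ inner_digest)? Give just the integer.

92

Key is 165 > 64 bytes, so it is hashed to 28 bytes then zero-padded to 64: |K'| = 64.
Outer input = (K'⊕opad) ∥ H(inner) → 64 + 28 = 92 bytes.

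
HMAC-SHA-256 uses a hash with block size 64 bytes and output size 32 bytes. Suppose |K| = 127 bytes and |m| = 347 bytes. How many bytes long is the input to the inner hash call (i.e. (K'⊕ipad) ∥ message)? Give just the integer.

411

Key is 127 > 64 bytes, so it is hashed to 32 bytes then zero-padded to 64: |K'| = 64.
Inner input = (K'⊕ipad) ∥ m → 64 + 347 = 411 bytes.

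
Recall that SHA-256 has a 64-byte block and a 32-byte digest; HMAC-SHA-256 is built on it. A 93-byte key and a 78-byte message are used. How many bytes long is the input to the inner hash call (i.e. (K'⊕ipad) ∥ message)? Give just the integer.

Key is 93 > 64 bytes, so it is hashed to 32 bytes then zero-padded to 64: |K'| = 64.
Inner input = (K'⊕ipad) ∥ m → 64 + 78 = 142 bytes.

142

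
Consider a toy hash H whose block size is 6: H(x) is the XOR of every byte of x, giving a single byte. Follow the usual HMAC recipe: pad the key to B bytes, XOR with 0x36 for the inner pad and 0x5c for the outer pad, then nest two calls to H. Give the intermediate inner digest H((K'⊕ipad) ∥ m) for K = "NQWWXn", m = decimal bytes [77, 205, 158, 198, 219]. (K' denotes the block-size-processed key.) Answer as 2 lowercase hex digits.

Key "NQWWXn" = 4e 51 57 57 58 6e is exactly B = 6 bytes: K' = 4e 51 57 57 58 6e.
K' ⊕ ipad = 78 67 61 61 6e 58.
Inner input = 78 67 61 61 6e 58 ∥ 4d cd 9e c6 db.
Inner hash: XOR 78⊕67⊕61⊕61⊕6e⊕58⊕4d⊕cd⊕9e⊕c6⊕db = 2a.

2a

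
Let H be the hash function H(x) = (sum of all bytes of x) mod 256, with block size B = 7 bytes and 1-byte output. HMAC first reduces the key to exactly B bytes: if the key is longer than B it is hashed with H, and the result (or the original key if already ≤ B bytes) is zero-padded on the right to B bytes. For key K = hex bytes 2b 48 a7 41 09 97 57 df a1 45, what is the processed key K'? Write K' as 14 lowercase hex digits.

|K| = 10 > B = 7, so first hash the key.
H(K): sum = 43+72+167+65+9+151+87+223+161+69 = 1047; mod 256 = 23 → 17.
Zero-pad H(K) = 17 to 7 bytes: K' = 17 00 00 00 00 00 00.

17000000000000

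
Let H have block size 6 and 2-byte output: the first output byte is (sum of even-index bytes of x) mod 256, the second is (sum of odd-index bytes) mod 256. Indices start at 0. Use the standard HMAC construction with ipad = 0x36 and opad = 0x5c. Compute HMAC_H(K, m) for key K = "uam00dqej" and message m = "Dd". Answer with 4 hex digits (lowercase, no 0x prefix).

f4fa

Key "uam00dqej" = 75 61 6d 30 30 64 71 65 6a is 9 bytes > B = 6, so hash it first: H(key) = ed 5a, then zero-pad to 6 bytes: K' = ed 5a 00 00 00 00.
K' ⊕ ipad = db 6c 36 36 36 36.  K' ⊕ opad = b1 06 5c 5c 5c 5c.
Inner input = (K'⊕ipad) ∥ m = db 6c 36 36 36 36 ∥ 44 64.
Inner hash: even-index sum = 395 mod 256 = 139; odd-index sum = 316 mod 256 = 60 → 8b 3c.
Outer input = (K'⊕opad) ∥ inner = b1 06 5c 5c 5c 5c ∥ 8b 3c.
Outer hash (tag): even-index sum = 500 mod 256 = 244; odd-index sum = 250 mod 256 = 250 → f4 fa.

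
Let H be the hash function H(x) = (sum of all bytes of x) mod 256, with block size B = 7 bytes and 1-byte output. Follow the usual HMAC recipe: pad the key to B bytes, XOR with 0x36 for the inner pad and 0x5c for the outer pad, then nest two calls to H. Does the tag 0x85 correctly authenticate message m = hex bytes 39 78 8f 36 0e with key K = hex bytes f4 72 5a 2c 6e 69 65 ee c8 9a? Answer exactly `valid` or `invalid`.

Key hex bytes f4 72 5a 2c 6e 69 65 ee c8 9a is 10 bytes > B = 7, so hash it first: H(key) = 78, then zero-pad to 7 bytes: K' = 78 00 00 00 00 00 00.
K' ⊕ ipad = 4e 36 36 36 36 36 36; K' ⊕ opad = 24 5c 5c 5c 5c 5c 5c.
Inner hash: sum = 78+54+54+54+54+54+54+57+120+143+54+14 = 790; mod 256 = 22 → 16.
Outer hash (recomputed tag): sum = 36+92+92+92+92+92+92+22 = 610; mod 256 = 98 → 62.
Recomputed tag = 62; claimed = 85 → mismatch.

invalid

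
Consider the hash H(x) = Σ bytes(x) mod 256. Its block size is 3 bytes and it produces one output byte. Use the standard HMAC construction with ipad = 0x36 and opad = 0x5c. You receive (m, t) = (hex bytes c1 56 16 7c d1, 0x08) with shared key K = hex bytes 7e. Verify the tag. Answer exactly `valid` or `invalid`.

valid

Key hex bytes 7e is 1 byte ≤ B = 3; zero-pad to 3 bytes: K' = 7e 00 00.
K' ⊕ ipad = 48 36 36; K' ⊕ opad = 22 5c 5c.
Inner hash: sum = 72+54+54+193+86+22+124+209 = 814; mod 256 = 46 → 2e.
Outer hash (recomputed tag): sum = 34+92+92+46 = 264; mod 256 = 8 → 08.
Recomputed tag = 08; claimed = 08 → match.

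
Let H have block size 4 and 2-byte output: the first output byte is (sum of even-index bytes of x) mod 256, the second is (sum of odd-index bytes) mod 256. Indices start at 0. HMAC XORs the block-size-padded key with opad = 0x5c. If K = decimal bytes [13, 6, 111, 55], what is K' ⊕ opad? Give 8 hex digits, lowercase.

Key decimal bytes [13, 6, 111, 55] = 0d 06 6f 37 is exactly B = 4 bytes: K' = 0d 06 6f 37.
XOR each byte with 0x5c: 0d⊕5c=51, 06⊕5c=5a, 6f⊕5c=33, 37⊕5c=6b.

515a336b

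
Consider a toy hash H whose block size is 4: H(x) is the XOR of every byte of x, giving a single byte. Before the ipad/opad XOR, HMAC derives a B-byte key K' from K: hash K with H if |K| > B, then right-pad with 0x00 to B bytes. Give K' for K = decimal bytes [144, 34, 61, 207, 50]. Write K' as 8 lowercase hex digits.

|K| = 5 > B = 4, so first hash the key.
H(K): XOR 90⊕22⊕3d⊕cf⊕32 = 72.
Zero-pad H(K) = 72 to 4 bytes: K' = 72 00 00 00.

72000000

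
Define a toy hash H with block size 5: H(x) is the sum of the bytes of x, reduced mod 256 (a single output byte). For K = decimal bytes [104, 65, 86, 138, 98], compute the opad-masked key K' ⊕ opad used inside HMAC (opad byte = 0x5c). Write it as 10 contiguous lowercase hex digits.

341d0ad63e

Key decimal bytes [104, 65, 86, 138, 98] = 68 41 56 8a 62 is exactly B = 5 bytes: K' = 68 41 56 8a 62.
XOR each byte with 0x5c: 68⊕5c=34, 41⊕5c=1d, 56⊕5c=0a, 8a⊕5c=d6, 62⊕5c=3e.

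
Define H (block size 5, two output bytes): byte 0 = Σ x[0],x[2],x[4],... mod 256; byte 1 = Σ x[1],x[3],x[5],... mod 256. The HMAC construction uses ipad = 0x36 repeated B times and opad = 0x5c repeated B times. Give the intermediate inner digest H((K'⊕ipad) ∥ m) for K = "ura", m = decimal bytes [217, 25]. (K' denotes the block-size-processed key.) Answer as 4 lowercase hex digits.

e953

Key "ura" = 75 72 61 is 3 bytes ≤ B = 5; zero-pad to 5 bytes: K' = 75 72 61 00 00.
K' ⊕ ipad = 43 44 57 36 36.
Inner input = 43 44 57 36 36 ∥ d9 19.
Inner hash: even-index sum = 233 mod 256 = 233; odd-index sum = 339 mod 256 = 83 → e9 53.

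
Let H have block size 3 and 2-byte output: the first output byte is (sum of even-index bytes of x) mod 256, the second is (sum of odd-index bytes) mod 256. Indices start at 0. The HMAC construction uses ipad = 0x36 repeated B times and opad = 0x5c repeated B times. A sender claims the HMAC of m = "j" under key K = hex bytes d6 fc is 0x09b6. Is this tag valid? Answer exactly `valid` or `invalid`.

invalid

Key hex bytes d6 fc is 2 bytes ≤ B = 3; zero-pad to 3 bytes: K' = d6 fc 00.
K' ⊕ ipad = e0 ca 36; K' ⊕ opad = 8a a0 5c.
Inner hash: even-index sum = 278 mod 256 = 22; odd-index sum = 308 mod 256 = 52 → 16 34.
Outer hash (recomputed tag): even-index sum = 282 mod 256 = 26; odd-index sum = 182 mod 256 = 182 → 1a b6.
Recomputed tag = 1ab6; claimed = 09b6 → mismatch.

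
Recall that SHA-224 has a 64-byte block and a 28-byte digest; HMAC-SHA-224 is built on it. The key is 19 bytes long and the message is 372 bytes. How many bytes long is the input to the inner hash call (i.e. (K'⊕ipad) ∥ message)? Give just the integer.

436

Key is 19 ≤ 64 bytes, zero-padded: |K'| = 64.
Inner input = (K'⊕ipad) ∥ m → 64 + 372 = 436 bytes.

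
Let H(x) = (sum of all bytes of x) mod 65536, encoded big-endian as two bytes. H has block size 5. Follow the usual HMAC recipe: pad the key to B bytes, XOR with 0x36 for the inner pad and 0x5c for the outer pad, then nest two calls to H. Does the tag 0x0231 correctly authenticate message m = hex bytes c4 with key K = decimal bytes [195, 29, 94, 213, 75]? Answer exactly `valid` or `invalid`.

valid

Key decimal bytes [195, 29, 94, 213, 75] = c3 1d 5e d5 4b is exactly B = 5 bytes: K' = c3 1d 5e d5 4b.
K' ⊕ ipad = f5 2b 68 e3 7d; K' ⊕ opad = 9f 41 02 89 17.
Inner hash: sum = 245+43+104+227+125+196 = 940 → 03 ac.
Outer hash (recomputed tag): sum = 159+65+2+137+23+3+172 = 561 → 02 31.
Recomputed tag = 0231; claimed = 0231 → match.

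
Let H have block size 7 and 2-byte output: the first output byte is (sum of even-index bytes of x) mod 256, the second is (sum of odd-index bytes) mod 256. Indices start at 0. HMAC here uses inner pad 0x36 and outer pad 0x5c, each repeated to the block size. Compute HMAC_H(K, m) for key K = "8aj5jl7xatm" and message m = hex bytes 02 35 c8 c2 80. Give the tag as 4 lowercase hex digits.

Key "8aj5jl7xatm" = 38 61 6a 35 6a 6c 37 78 61 74 6d is 11 bytes > B = 7, so hash it first: H(key) = 11 ee, then zero-pad to 7 bytes: K' = 11 ee 00 00 00 00 00.
K' ⊕ ipad = 27 d8 36 36 36 36 36.  K' ⊕ opad = 4d b2 5c 5c 5c 5c 5c.
Inner input = (K'⊕ipad) ∥ m = 27 d8 36 36 36 36 36 ∥ 02 35 c8 c2 80.
Inner hash: even-index sum = 448 mod 256 = 192; odd-index sum = 654 mod 256 = 142 → c0 8e.
Outer input = (K'⊕opad) ∥ inner = 4d b2 5c 5c 5c 5c 5c ∥ c0 8e.
Outer hash (tag): even-index sum = 495 mod 256 = 239; odd-index sum = 554 mod 256 = 42 → ef 2a.

ef2a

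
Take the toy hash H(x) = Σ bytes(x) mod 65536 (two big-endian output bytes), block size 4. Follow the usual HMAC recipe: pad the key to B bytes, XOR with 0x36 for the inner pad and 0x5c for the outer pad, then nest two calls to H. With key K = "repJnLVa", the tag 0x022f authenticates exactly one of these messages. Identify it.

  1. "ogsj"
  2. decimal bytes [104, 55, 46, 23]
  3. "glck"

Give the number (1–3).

Key "repJnLVa" = 72 65 70 4a 6e 4c 56 61 is 8 bytes > B = 4, so hash it first: H(key) = 03 02, then zero-pad to 4 bytes: K' = 03 02 00 00.
K' ⊕ ipad = 35 34 36 36; K' ⊕ opad = 5f 5e 5c 5c.
m1: inner = H(35 34 36 36 6f 67 73 6a) = 02 88; tag = H(5f 5e 5c 5c 02 88) = 01ff
m2: inner = H(35 34 36 36 68 37 2e 17) = 01 b9; tag = H(5f 5e 5c 5c 01 b9) = 022f ← matches
m3: inner = H(35 34 36 36 67 6c 63 6b) = 02 76; tag = H(5f 5e 5c 5c 02 76) = 01ed

2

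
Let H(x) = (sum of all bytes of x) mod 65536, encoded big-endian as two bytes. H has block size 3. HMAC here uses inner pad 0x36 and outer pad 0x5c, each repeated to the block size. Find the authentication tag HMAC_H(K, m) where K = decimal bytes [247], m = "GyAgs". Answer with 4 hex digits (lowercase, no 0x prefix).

Key decimal bytes [247] = f7 is 1 byte ≤ B = 3; zero-pad to 3 bytes: K' = f7 00 00.
K' ⊕ ipad = c1 36 36.  K' ⊕ opad = ab 5c 5c.
Inner input = (K'⊕ipad) ∥ m = c1 36 36 ∥ 47 79 41 67 73.
Inner hash: sum = 193+54+54+71+121+65+103+115 = 776 → 03 08.
Outer input = (K'⊕opad) ∥ inner = ab 5c 5c ∥ 03 08.
Outer hash (tag): sum = 171+92+92+3+8 = 366 → 01 6e.

016e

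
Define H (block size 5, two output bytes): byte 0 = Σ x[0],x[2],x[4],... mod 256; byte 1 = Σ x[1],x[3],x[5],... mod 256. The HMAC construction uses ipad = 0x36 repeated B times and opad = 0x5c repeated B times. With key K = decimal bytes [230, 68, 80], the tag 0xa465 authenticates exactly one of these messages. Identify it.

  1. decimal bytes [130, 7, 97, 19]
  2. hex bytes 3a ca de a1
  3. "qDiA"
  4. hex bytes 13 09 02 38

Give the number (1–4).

Key decimal bytes [230, 68, 80] = e6 44 50 is 3 bytes ≤ B = 5; zero-pad to 5 bytes: K' = e6 44 50 00 00.
K' ⊕ ipad = d0 72 66 36 36; K' ⊕ opad = ba 18 0c 5c 5c.
m1: inner = H(d0 72 66 36 36 82 07 61 13) = 86 8b; tag = H(ba 18 0c 5c 5c 86 8b) = adfa
m2: inner = H(d0 72 66 36 36 3a ca de a1) = d7 c0; tag = H(ba 18 0c 5c 5c d7 c0) = e24b
m3: inner = H(d0 72 66 36 36 71 44 69 41) = f1 82; tag = H(ba 18 0c 5c 5c f1 82) = a465 ← matches
m4: inner = H(d0 72 66 36 36 13 09 02 38) = ad bd; tag = H(ba 18 0c 5c 5c ad bd) = df21

3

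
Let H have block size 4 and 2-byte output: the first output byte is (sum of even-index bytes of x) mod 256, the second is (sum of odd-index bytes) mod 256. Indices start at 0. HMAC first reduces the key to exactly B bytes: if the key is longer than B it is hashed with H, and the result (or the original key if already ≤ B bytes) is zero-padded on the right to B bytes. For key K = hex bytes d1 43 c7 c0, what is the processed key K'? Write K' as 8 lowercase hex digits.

d143c7c0

Key hex bytes d1 43 c7 c0 is exactly B = 4 bytes: K' = d1 43 c7 c0.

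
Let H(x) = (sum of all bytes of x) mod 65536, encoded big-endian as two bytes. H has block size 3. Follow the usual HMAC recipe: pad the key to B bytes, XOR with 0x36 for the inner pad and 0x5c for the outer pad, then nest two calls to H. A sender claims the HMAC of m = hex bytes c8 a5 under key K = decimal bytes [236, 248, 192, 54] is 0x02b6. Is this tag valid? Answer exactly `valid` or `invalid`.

Key decimal bytes [236, 248, 192, 54] = ec f8 c0 36 is 4 bytes > B = 3, so hash it first: H(key) = 02 da, then zero-pad to 3 bytes: K' = 02 da 00.
K' ⊕ ipad = 34 ec 36; K' ⊕ opad = 5e 86 5c.
Inner hash: sum = 52+236+54+200+165 = 707 → 02 c3.
Outer hash (recomputed tag): sum = 94+134+92+2+195 = 517 → 02 05.
Recomputed tag = 0205; claimed = 02b6 → mismatch.

invalid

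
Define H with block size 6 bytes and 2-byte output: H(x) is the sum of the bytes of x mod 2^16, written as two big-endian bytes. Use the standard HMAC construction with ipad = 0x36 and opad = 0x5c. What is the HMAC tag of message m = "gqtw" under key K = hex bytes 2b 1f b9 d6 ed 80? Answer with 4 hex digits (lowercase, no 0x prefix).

Key hex bytes 2b 1f b9 d6 ed 80 is exactly B = 6 bytes: K' = 2b 1f b9 d6 ed 80.
K' ⊕ ipad = 1d 29 8f e0 db b6.  K' ⊕ opad = 77 43 e5 8a b1 dc.
Inner input = (K'⊕ipad) ∥ m = 1d 29 8f e0 db b6 ∥ 67 71 74 77.
Inner hash: sum = 29+41+143+224+219+182+103+113+116+119 = 1289 → 05 09.
Outer input = (K'⊕opad) ∥ inner = 77 43 e5 8a b1 dc ∥ 05 09.
Outer hash (tag): sum = 119+67+229+138+177+220+5+9 = 964 → 03 c4.

03c4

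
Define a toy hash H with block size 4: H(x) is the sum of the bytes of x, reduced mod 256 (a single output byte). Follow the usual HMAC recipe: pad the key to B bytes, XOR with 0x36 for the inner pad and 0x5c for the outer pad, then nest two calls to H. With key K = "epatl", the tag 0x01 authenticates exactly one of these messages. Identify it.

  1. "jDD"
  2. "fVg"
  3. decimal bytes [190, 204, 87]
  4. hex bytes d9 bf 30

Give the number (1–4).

3

Key "epatl" = 65 70 61 74 6c is 5 bytes > B = 4, so hash it first: H(key) = 16, then zero-pad to 4 bytes: K' = 16 00 00 00.
K' ⊕ ipad = 20 36 36 36; K' ⊕ opad = 4a 5c 5c 5c.
m1: inner = H(20 36 36 36 6a 44 44) = b4; tag = H(4a 5c 5c 5c b4) = 12
m2: inner = H(20 36 36 36 66 56 67) = e5; tag = H(4a 5c 5c 5c e5) = 43
m3: inner = H(20 36 36 36 be cc 57) = a3; tag = H(4a 5c 5c 5c a3) = 01 ← matches
m4: inner = H(20 36 36 36 d9 bf 30) = 8a; tag = H(4a 5c 5c 5c 8a) = e8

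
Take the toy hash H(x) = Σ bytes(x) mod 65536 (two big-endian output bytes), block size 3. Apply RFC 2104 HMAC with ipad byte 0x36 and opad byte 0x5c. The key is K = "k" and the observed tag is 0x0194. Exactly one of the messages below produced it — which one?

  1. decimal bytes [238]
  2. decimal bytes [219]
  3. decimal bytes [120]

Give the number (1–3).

Key "k" = 6b is 1 byte ≤ B = 3; zero-pad to 3 bytes: K' = 6b 00 00.
K' ⊕ ipad = 5d 36 36; K' ⊕ opad = 37 5c 5c.
m1: inner = H(5d 36 36 ee) = 01 b7; tag = H(37 5c 5c 01 b7) = 01a7
m2: inner = H(5d 36 36 db) = 01 a4; tag = H(37 5c 5c 01 a4) = 0194 ← matches
m3: inner = H(5d 36 36 78) = 01 41; tag = H(37 5c 5c 01 41) = 0131

2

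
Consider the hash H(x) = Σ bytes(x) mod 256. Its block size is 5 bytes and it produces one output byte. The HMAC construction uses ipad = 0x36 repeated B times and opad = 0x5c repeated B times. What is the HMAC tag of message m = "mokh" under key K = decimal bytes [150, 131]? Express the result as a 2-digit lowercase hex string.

63

Key decimal bytes [150, 131] = 96 83 is 2 bytes ≤ B = 5; zero-pad to 5 bytes: K' = 96 83 00 00 00.
K' ⊕ ipad = a0 b5 36 36 36.  K' ⊕ opad = ca df 5c 5c 5c.
Inner input = (K'⊕ipad) ∥ m = a0 b5 36 36 36 ∥ 6d 6f 6b 68.
Inner hash: sum = 160+181+54+54+54+109+111+107+104 = 934; mod 256 = 166 → a6.
Outer input = (K'⊕opad) ∥ inner = ca df 5c 5c 5c ∥ a6.
Outer hash (tag): sum = 202+223+92+92+92+166 = 867; mod 256 = 99 → 63.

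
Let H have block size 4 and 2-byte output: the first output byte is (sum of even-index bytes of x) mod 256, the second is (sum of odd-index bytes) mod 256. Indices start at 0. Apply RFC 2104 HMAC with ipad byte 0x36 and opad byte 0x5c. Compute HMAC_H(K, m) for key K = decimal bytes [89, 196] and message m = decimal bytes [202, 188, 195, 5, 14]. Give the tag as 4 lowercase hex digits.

Key decimal bytes [89, 196] = 59 c4 is 2 bytes ≤ B = 4; zero-pad to 4 bytes: K' = 59 c4 00 00.
K' ⊕ ipad = 6f f2 36 36.  K' ⊕ opad = 05 98 5c 5c.
Inner input = (K'⊕ipad) ∥ m = 6f f2 36 36 ∥ ca bc c3 05 0e.
Inner hash: even-index sum = 576 mod 256 = 64; odd-index sum = 489 mod 256 = 233 → 40 e9.
Outer input = (K'⊕opad) ∥ inner = 05 98 5c 5c ∥ 40 e9.
Outer hash (tag): even-index sum = 161 mod 256 = 161; odd-index sum = 477 mod 256 = 221 → a1 dd.

a1dd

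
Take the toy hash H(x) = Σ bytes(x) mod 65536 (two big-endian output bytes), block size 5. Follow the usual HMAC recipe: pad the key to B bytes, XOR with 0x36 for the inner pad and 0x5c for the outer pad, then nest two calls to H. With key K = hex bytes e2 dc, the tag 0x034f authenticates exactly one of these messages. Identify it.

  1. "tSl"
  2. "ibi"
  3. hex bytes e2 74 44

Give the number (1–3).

3

Key hex bytes e2 dc is 2 bytes ≤ B = 5; zero-pad to 5 bytes: K' = e2 dc 00 00 00.
K' ⊕ ipad = d4 ea 36 36 36; K' ⊕ opad = be 80 5c 5c 5c.
m1: inner = H(d4 ea 36 36 36 74 53 6c) = 03 93; tag = H(be 80 5c 5c 5c 03 93) = 02e8
m2: inner = H(d4 ea 36 36 36 69 62 69) = 03 94; tag = H(be 80 5c 5c 5c 03 94) = 02e9
m3: inner = H(d4 ea 36 36 36 e2 74 44) = 03 fa; tag = H(be 80 5c 5c 5c 03 fa) = 034f ← matches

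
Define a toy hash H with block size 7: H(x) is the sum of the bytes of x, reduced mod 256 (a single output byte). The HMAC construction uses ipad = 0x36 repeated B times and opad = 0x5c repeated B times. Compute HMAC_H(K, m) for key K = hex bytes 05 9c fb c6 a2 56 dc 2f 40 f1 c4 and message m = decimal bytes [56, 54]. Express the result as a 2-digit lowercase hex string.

4c

Key hex bytes 05 9c fb c6 a2 56 dc 2f 40 f1 c4 is 11 bytes > B = 7, so hash it first: H(key) = 5a, then zero-pad to 7 bytes: K' = 5a 00 00 00 00 00 00.
K' ⊕ ipad = 6c 36 36 36 36 36 36.  K' ⊕ opad = 06 5c 5c 5c 5c 5c 5c.
Inner input = (K'⊕ipad) ∥ m = 6c 36 36 36 36 36 36 ∥ 38 36.
Inner hash: sum = 108+54+54+54+54+54+54+56+54 = 542; mod 256 = 30 → 1e.
Outer input = (K'⊕opad) ∥ inner = 06 5c 5c 5c 5c 5c 5c ∥ 1e.
Outer hash (tag): sum = 6+92+92+92+92+92+92+30 = 588; mod 256 = 76 → 4c.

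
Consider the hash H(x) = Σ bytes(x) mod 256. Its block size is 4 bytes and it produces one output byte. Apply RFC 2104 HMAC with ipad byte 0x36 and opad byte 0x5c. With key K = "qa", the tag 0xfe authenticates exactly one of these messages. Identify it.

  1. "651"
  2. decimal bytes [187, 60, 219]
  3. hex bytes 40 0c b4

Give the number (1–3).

2

Key "qa" = 71 61 is 2 bytes ≤ B = 4; zero-pad to 4 bytes: K' = 71 61 00 00.
K' ⊕ ipad = 47 57 36 36; K' ⊕ opad = 2d 3d 5c 5c.
m1: inner = H(47 57 36 36 36 35 31) = a6; tag = H(2d 3d 5c 5c a6) = c8
m2: inner = H(47 57 36 36 bb 3c db) = dc; tag = H(2d 3d 5c 5c dc) = fe ← matches
m3: inner = H(47 57 36 36 40 0c b4) = 0a; tag = H(2d 3d 5c 5c 0a) = 2c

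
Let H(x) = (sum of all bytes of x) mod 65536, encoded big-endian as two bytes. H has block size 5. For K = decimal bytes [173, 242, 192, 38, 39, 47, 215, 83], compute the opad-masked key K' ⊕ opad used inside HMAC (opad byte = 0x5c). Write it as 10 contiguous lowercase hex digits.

58595c5c5c

Key decimal bytes [173, 242, 192, 38, 39, 47, 215, 83] = ad f2 c0 26 27 2f d7 53 is 8 bytes > B = 5, so hash it first: H(key) = 04 05, then zero-pad to 5 bytes: K' = 04 05 00 00 00.
XOR each byte with 0x5c: 04⊕5c=58, 05⊕5c=59, 00⊕5c=5c, 00⊕5c=5c, 00⊕5c=5c.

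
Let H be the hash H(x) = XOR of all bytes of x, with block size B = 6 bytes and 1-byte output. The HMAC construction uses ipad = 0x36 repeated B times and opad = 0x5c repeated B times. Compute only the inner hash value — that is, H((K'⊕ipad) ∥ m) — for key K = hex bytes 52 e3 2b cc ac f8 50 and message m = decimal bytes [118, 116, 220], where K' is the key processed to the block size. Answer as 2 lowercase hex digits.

Key hex bytes 52 e3 2b cc ac f8 50 is 7 bytes > B = 6, so hash it first: H(key) = 52, then zero-pad to 6 bytes: K' = 52 00 00 00 00 00.
K' ⊕ ipad = 64 36 36 36 36 36.
Inner input = 64 36 36 36 36 36 ∥ 76 74 dc.
Inner hash: XOR 64⊕36⊕36⊕36⊕36⊕36⊕76⊕74⊕dc = 8c.

8c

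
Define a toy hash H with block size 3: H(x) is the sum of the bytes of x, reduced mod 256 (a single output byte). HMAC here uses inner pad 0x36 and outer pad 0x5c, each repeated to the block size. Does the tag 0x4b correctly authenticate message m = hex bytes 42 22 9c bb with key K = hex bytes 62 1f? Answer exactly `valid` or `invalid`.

valid

Key hex bytes 62 1f is 2 bytes ≤ B = 3; zero-pad to 3 bytes: K' = 62 1f 00.
K' ⊕ ipad = 54 29 36; K' ⊕ opad = 3e 43 5c.
Inner hash: sum = 84+41+54+66+34+156+187 = 622; mod 256 = 110 → 6e.
Outer hash (recomputed tag): sum = 62+67+92+110 = 331; mod 256 = 75 → 4b.
Recomputed tag = 4b; claimed = 4b → match.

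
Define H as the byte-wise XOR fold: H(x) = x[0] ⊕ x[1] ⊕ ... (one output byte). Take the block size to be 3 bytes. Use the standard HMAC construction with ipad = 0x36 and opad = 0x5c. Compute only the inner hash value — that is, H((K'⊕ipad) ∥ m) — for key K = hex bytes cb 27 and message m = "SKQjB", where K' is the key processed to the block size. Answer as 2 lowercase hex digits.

Key hex bytes cb 27 is 2 bytes ≤ B = 3; zero-pad to 3 bytes: K' = cb 27 00.
K' ⊕ ipad = fd 11 36.
Inner input = fd 11 36 ∥ 53 4b 51 6a 42.
Inner hash: XOR fd⊕11⊕36⊕53⊕4b⊕51⊕6a⊕42 = bb.

bb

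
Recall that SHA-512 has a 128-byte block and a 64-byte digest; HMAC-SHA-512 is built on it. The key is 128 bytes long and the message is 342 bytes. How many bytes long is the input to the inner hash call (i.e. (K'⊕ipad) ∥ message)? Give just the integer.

470

Key is 128 ≤ 128 bytes, zero-padded: |K'| = 128.
Inner input = (K'⊕ipad) ∥ m → 128 + 342 = 470 bytes.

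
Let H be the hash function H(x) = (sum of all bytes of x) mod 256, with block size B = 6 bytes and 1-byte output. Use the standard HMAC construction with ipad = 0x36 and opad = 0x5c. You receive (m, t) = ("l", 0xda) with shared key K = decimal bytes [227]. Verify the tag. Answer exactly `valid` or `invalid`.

Key decimal bytes [227] = e3 is 1 byte ≤ B = 6; zero-pad to 6 bytes: K' = e3 00 00 00 00 00.
K' ⊕ ipad = d5 36 36 36 36 36; K' ⊕ opad = bf 5c 5c 5c 5c 5c.
Inner hash: sum = 213+54+54+54+54+54+108 = 591; mod 256 = 79 → 4f.
Outer hash (recomputed tag): sum = 191+92+92+92+92+92+79 = 730; mod 256 = 218 → da.
Recomputed tag = da; claimed = da → match.

valid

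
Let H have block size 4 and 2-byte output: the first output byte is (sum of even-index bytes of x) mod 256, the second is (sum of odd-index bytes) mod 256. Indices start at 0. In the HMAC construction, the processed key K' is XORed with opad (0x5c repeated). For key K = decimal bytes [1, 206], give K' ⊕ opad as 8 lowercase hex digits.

5d925c5c

Key decimal bytes [1, 206] = 01 ce is 2 bytes ≤ B = 4; zero-pad to 4 bytes: K' = 01 ce 00 00.
XOR each byte with 0x5c: 01⊕5c=5d, ce⊕5c=92, 00⊕5c=5c, 00⊕5c=5c.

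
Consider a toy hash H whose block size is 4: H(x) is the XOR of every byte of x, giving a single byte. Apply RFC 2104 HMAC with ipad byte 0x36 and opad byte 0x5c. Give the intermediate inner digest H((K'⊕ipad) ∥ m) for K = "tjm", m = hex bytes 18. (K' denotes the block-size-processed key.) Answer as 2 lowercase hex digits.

6b

Key "tjm" = 74 6a 6d is 3 bytes ≤ B = 4; zero-pad to 4 bytes: K' = 74 6a 6d 00.
K' ⊕ ipad = 42 5c 5b 36.
Inner input = 42 5c 5b 36 ∥ 18.
Inner hash: XOR 42⊕5c⊕5b⊕36⊕18 = 6b.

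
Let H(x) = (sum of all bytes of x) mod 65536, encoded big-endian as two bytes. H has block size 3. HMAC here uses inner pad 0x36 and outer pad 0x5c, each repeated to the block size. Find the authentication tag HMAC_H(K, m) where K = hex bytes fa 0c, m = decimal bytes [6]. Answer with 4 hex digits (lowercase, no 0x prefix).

Key hex bytes fa 0c is 2 bytes ≤ B = 3; zero-pad to 3 bytes: K' = fa 0c 00.
K' ⊕ ipad = cc 3a 36.  K' ⊕ opad = a6 50 5c.
Inner input = (K'⊕ipad) ∥ m = cc 3a 36 ∥ 06.
Inner hash: sum = 204+58+54+6 = 322 → 01 42.
Outer input = (K'⊕opad) ∥ inner = a6 50 5c ∥ 01 42.
Outer hash (tag): sum = 166+80+92+1+66 = 405 → 01 95.

0195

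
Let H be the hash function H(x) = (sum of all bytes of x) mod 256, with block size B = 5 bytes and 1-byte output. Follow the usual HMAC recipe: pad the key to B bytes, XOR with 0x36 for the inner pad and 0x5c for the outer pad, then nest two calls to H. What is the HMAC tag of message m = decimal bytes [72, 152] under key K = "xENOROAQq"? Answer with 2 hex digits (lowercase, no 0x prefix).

92

Key "xENOROAQq" = 78 45 4e 4f 52 4f 41 51 71 is 9 bytes > B = 5, so hash it first: H(key) = fe, then zero-pad to 5 bytes: K' = fe 00 00 00 00.
K' ⊕ ipad = c8 36 36 36 36.  K' ⊕ opad = a2 5c 5c 5c 5c.
Inner input = (K'⊕ipad) ∥ m = c8 36 36 36 36 ∥ 48 98.
Inner hash: sum = 200+54+54+54+54+72+152 = 640; mod 256 = 128 → 80.
Outer input = (K'⊕opad) ∥ inner = a2 5c 5c 5c 5c ∥ 80.
Outer hash (tag): sum = 162+92+92+92+92+128 = 658; mod 256 = 146 → 92.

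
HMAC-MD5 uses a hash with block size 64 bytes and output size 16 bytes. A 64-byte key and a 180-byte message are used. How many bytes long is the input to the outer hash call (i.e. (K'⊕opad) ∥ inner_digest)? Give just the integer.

80

Key is 64 ≤ 64 bytes, zero-padded: |K'| = 64.
Outer input = (K'⊕opad) ∥ H(inner) → 64 + 16 = 80 bytes.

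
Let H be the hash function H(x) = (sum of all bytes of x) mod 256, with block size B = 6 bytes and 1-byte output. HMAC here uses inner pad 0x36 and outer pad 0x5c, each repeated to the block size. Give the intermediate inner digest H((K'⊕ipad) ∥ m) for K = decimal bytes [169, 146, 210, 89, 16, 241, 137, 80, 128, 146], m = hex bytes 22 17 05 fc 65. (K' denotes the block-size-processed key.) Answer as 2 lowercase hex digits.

11

Key decimal bytes [169, 146, 210, 89, 16, 241, 137, 80, 128, 146] = a9 92 d2 59 10 f1 89 50 80 92 is 10 bytes > B = 6, so hash it first: H(key) = 52, then zero-pad to 6 bytes: K' = 52 00 00 00 00 00.
K' ⊕ ipad = 64 36 36 36 36 36.
Inner input = 64 36 36 36 36 36 ∥ 22 17 05 fc 65.
Inner hash: sum = 100+54+54+54+54+54+34+23+5+252+101 = 785; mod 256 = 17 → 11.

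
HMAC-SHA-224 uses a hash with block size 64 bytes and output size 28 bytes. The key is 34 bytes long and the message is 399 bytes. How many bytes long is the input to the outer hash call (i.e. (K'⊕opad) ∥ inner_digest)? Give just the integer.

92

Key is 34 ≤ 64 bytes, zero-padded: |K'| = 64.
Outer input = (K'⊕opad) ∥ H(inner) → 64 + 28 = 92 bytes.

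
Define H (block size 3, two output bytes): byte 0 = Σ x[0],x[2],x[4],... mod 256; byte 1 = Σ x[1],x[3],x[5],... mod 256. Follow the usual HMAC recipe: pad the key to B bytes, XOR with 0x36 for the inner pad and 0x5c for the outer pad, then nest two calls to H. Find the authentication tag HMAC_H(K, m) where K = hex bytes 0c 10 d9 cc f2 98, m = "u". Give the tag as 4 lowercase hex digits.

9e3f

Key hex bytes 0c 10 d9 cc f2 98 is 6 bytes > B = 3, so hash it first: H(key) = d7 74, then zero-pad to 3 bytes: K' = d7 74 00.
K' ⊕ ipad = e1 42 36.  K' ⊕ opad = 8b 28 5c.
Inner input = (K'⊕ipad) ∥ m = e1 42 36 ∥ 75.
Inner hash: even-index sum = 279 mod 256 = 23; odd-index sum = 183 mod 256 = 183 → 17 b7.
Outer input = (K'⊕opad) ∥ inner = 8b 28 5c ∥ 17 b7.
Outer hash (tag): even-index sum = 414 mod 256 = 158; odd-index sum = 63 mod 256 = 63 → 9e 3f.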